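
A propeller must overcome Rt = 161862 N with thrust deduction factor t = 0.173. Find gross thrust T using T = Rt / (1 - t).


Formula: T = Rt / (1 - t)
Step 1 — (1 - t) = 1 - 0.173 = 0.827
Step 2 — T = 161862 / 0.827 ≈ 195720 N (5 s.f.)

195720 N


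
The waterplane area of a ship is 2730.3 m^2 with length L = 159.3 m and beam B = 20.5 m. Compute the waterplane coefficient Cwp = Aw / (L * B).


Formula: Cwp = Aw / (L * B)
Step 1 — L * B = 159.3 * 20.5 = 3265.65 m^2
Step 2 — Cwp = 2730.3 / 3265.65 ≈ 0.83607 (5 s.f.)

0.83607


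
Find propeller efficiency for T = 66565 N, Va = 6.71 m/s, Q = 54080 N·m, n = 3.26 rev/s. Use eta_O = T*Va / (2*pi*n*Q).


Formula: eta = T * Va / (2 * pi * n * Q)
Step 1 — numerator = T * Va = 66565 * 6.71 = 446651.15
Step 2 — 2 * pi * n = 2 * pi * 3.26 = 20.483184
Step 3 — denominator = 20.483184 * 54080 = 1107730.59
Step 4 — eta = 446651.15 / 1107730.59 ≈ 0.40321 (5 s.f.)

0.40321


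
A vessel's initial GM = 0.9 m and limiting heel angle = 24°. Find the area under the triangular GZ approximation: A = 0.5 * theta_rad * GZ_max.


Formula: GZ_max = GM * sin(theta); Area = 0.5 * theta_rad * GZ_max
Step 1 — GZ_max = 0.9 * sin(24°) = 0.9 * 0.406737 = 0.366063 m
Step 2 — theta_rad = 24 * pi/180 = 0.418879 rad
Step 3 — Area = 0.5 * 0.418879 * 0.366063 ≈ 0.076668 m·rad (5 s.f.)

0.076668 m·rad


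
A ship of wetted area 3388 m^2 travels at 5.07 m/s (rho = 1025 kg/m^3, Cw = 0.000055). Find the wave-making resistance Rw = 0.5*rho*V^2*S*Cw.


Formula: Rw = 0.5 * rho * V^2 * S * Cw
Step 1 — V^2 = 5.07^2 = 25.7049
Step 2 — 0.5 * rho * V^2 = 0.5 * 1025 * 25.7049 = 13173.76125
Step 3 — Rw = 13173.76125 * 3388 * 0.000055 ≈ 2454.8 N (5 s.f.)

2454.8 N


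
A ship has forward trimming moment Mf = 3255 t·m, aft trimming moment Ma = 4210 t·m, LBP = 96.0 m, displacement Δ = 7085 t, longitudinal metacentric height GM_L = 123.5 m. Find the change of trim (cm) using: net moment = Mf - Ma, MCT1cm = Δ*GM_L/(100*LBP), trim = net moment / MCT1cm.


Formula: net trimming moment = Mf - Ma; MCT1cm = Δ*GM_L/(100*LBP); trim = net moment / MCT1cm
Step 1 — net trimming moment = 3255 - 4210 = -955 t·m
Step 2 — MCT1cm = 7085 * 123.5 / (100 * 96.0) = 91.1456 t·m/cm
Step 3 — trim = -955 / 91.1456 ≈ -10.478 cm (5 s.f.)

-10.478 cm


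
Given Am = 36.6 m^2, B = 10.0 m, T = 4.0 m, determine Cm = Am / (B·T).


Formula: Cm = Am / (B * T)
Step 1 — B * T = 10.0 * 4.0 = 40.0 m^2
Step 2 — Cm = 36.6 / 40.0 ≈ 0.91500 (5 s.f.)

0.91500


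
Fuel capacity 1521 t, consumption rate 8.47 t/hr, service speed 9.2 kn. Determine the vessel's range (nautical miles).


Formula: endurance = fuel / rate; range = endurance * speed
Step 1 — endurance = 1521 / 8.47 = 179.575 hours
Step 2 — range = 179.575 * 9.2 ≈ 1652.1 nautical miles (5 s.f.)

1652.1 NM


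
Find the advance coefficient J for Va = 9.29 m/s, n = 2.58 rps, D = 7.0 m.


Formula: J = Va / (n * D)
Step 1 — n * D = 2.58 * 7.0 = 18.06
Step 2 — J = 9.29 / 18.06 ≈ 0.51440 (5 s.f.)

0.51440


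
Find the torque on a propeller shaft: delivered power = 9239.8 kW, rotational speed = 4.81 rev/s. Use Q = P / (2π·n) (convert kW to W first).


Formula: Q = P_W / (2 * pi * n)
Step 1 — P_W = 9239.8 kW * 1000 = 9239800.0 W
Step 2 — 2 * pi * n = 2 * pi * 4.81 = 30.222121
Step 3 — Q = 9239800.0 / 30.222121 ≈ 305730 N·m (5 s.f.)

305730 N·m


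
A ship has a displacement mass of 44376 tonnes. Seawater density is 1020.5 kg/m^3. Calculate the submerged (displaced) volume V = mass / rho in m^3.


Formula: V = mass / rho
Step 1 — convert tonnes to kg: 44376 t * 1000 = 44376000 kg
Step 2 — V = 44376000 / 1020.5 ≈ 43485 m^3 (5 s.f.)

43485 m^3


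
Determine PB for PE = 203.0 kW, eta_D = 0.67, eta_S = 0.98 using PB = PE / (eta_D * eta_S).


Formula: PB = PE / (eta_D * eta_S)
Step 1 — combined efficiency = eta_D * eta_S = 0.67 * 0.98 = 0.6566
Step 2 — PB = 203.0 / 0.6566 ≈ 309.17 kW (5 s.f.)

309.17 kW


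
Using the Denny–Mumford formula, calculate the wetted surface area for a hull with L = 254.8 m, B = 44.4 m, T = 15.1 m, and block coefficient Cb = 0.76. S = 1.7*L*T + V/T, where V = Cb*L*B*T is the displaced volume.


Formula: S = 1.7*L*T + V/T with V = Cb*L*B*T, i.e. S = L * (1.7*T + Cb*B)
Step 1 — 1.7*T = 1.7 * 15.1 = 25.67 m
Step 2 — Cb*B = 0.76 * 44.4 = 33.744 m
Step 3 — 1.7*T + Cb*B = 25.67 + 33.744 = 59.414 m
Step 4 — S = 254.8 * 59.414 ≈ 15139 m^2 (5 s.f.)

15139 m^2


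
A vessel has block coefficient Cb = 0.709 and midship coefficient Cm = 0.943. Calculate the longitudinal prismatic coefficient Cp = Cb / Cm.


Formula: Cp = Cb / Cm
Substituting: Cp = 0.709 / 0.943
Result: Cp ≈ 0.75186 (5 s.f.)

0.75186


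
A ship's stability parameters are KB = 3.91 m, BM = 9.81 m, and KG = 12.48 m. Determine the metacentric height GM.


Formula: GM = KB + BM - KG
Step 1 — KM = KB + BM = 3.91 + 9.81 = 13.72 m
Step 2 — GM = KM - KG = 13.72 - 12.48 = 1.24 m

1.24 m


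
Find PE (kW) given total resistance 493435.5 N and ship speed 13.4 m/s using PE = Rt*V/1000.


Formula: PE = Rt * V / 1000 (kW)
Step 1 — PE (W) = 493435.5 * 13.4 = 6612035.7 W
Step 2 — PE (kW) = 6612035.7 / 1000 ≈ 6612.0 kW (5 s.f.)

6612.0 kW


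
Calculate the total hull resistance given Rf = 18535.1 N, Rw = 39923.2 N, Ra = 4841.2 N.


Formula: Rt = Rf + Rw + Ra
Substituting: Rt = 18535.1 + 39923.2 + 4841.2
Result: Rt = 63299.5 N

63299.5 N


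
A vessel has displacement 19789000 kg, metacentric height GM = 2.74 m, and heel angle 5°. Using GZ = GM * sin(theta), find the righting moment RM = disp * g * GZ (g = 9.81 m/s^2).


Formula: GZ = GM * sin(theta); RM = disp * g * GZ
Step 1 — GZ = 2.74 * sin(5°) = 2.74 * 0.087156 = 0.238807 m
Step 2 — RM = 19789000 * 9.81 * 0.238807 ≈ 46360000 N·m (5 s.f.)

46360000 N·m


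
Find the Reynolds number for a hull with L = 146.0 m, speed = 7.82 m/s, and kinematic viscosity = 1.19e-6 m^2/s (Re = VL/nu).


Formula: Re = V * L / nu
Step 1 — V * L = 7.82 * 146.0 = 1141.72 m^2/s
Step 2 — Re = 1141.72 / 1.19e-6 = 9.59e+08

9.59e+08


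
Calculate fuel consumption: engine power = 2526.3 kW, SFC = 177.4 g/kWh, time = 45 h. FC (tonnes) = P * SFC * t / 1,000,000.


Formula: FC (tonnes) = P * SFC * t / 1,000,000
Step 1 — P * SFC * t = 2526.3 * 177.4 * 45 = 20167452.9 g
Step 2 — FC (tonnes) = 20167452.9 / 1,000,000 ≈ 20.167 tonnes (5 s.f.)

20.167 tonnes


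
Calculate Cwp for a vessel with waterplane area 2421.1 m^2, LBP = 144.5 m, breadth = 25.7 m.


Formula: Cwp = Aw / (L * B)
Step 1 — L * B = 144.5 * 25.7 = 3713.65 m^2
Step 2 — Cwp = 2421.1 / 3713.65 ≈ 0.65195 (5 s.f.)

0.65195


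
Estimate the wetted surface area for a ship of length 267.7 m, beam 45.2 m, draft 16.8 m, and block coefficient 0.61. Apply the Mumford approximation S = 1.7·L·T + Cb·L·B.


Formula: S = 1.7*L*T + V/T with V = Cb*L*B*T, i.e. S = L * (1.7*T + Cb*B)
Step 1 — 1.7*T = 1.7 * 16.8 = 28.56 m
Step 2 — Cb*B = 0.61 * 45.2 = 27.572 m
Step 3 — 1.7*T + Cb*B = 28.56 + 27.572 = 56.132 m
Step 4 — S = 267.7 * 56.132 ≈ 15027 m^2 (5 s.f.)

15027 m^2


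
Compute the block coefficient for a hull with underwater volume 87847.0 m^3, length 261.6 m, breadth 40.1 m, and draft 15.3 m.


Formula: Cb = V / (L * B * T)
Step 1 — L * B * T = 261.6 * 40.1 * 15.3 = 160499.448 m^3
Step 2 — Cb = 87847.0 / 160499.448 ≈ 0.54734 (5 s.f.)

0.54734


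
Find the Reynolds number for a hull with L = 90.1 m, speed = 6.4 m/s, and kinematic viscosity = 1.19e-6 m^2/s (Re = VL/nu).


Formula: Re = V * L / nu
Step 1 — V * L = 6.4 * 90.1 = 576.64 m^2/s
Step 2 — Re = 576.64 / 1.19e-6 = 4.85e+08

4.85e+08


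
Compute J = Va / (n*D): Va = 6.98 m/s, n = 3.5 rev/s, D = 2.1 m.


Formula: J = Va / (n * D)
Step 1 — n * D = 3.5 * 2.1 = 7.35
Step 2 — J = 6.98 / 7.35 ≈ 0.94966 (5 s.f.)

0.94966


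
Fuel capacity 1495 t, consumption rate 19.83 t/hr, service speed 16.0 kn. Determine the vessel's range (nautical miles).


Formula: endurance = fuel / rate; range = endurance * speed
Step 1 — endurance = 1495 / 19.83 = 75.3908 hours
Step 2 — range = 75.3908 * 16.0 ≈ 1206.3 nautical miles (5 s.f.)

1206.3 NM


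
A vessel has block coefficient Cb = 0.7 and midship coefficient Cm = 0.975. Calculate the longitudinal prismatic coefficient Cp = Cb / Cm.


Formula: Cp = Cb / Cm
Substituting: Cp = 0.7 / 0.975
Result: Cp ≈ 0.71795 (5 s.f.)

0.71795


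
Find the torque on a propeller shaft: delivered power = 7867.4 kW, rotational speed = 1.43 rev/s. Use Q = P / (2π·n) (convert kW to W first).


Formula: Q = P_W / (2 * pi * n)
Step 1 — P_W = 7867.4 kW * 1000 = 7867400.0 W
Step 2 — 2 * pi * n = 2 * pi * 1.43 = 8.984955
Step 3 — Q = 7867400.0 / 8.984955 ≈ 875620 N·m (5 s.f.)

875620 N·m


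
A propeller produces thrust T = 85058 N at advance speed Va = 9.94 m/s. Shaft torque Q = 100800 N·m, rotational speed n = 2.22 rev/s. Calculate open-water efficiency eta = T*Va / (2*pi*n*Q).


Formula: eta = T * Va / (2 * pi * n * Q)
Step 1 — numerator = T * Va = 85058 * 9.94 = 845476.52
Step 2 — 2 * pi * n = 2 * pi * 2.22 = 13.948671
Step 3 — denominator = 13.948671 * 100800 = 1406026.04
Step 4 — eta = 845476.52 / 1406026.04 ≈ 0.60132 (5 s.f.)

0.60132


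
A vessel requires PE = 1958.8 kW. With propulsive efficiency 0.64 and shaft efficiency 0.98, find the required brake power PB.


Formula: PB = PE / (eta_D * eta_S)
Step 1 — combined efficiency = eta_D * eta_S = 0.64 * 0.98 = 0.6272
Step 2 — PB = 1958.8 / 0.6272 ≈ 3123.1 kW (5 s.f.)

3123.1 kW


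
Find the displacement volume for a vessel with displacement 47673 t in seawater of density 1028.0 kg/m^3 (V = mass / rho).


Formula: V = mass / rho
Step 1 — convert tonnes to kg: 47673 t * 1000 = 47673000 kg
Step 2 — V = 47673000 / 1028.0 ≈ 46375 m^3 (5 s.f.)

46375 m^3


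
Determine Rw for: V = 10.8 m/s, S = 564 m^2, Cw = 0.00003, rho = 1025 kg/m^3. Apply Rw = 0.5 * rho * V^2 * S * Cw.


Formula: Rw = 0.5 * rho * V^2 * S * Cw
Step 1 — V^2 = 10.8^2 = 116.64
Step 2 — 0.5 * rho * V^2 = 0.5 * 1025 * 116.64 = 59778.0
Step 3 — Rw = 59778.0 * 564 * 0.00003 ≈ 1011.4 N (5 s.f.)

1011.4 N


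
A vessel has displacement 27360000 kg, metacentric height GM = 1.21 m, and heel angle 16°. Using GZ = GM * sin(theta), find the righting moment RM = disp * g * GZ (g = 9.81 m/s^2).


Formula: GZ = GM * sin(theta); RM = disp * g * GZ
Step 1 — GZ = 1.21 * sin(16°) = 1.21 * 0.275637 = 0.333521 m
Step 2 — RM = 27360000 * 9.81 * 0.333521 ≈ 89518000 N·m (5 s.f.)

89518000 N·m


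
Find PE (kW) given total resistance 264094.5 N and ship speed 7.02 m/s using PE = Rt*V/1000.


Formula: PE = Rt * V / 1000 (kW)
Step 1 — PE (W) = 264094.5 * 7.02 = 1853943.39 W
Step 2 — PE (kW) = 1853943.39 / 1000 ≈ 1853.9 kW (5 s.f.)

1853.9 kW


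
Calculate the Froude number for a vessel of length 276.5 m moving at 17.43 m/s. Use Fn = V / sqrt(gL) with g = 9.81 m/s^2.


Formula: Fn = V / sqrt(g * L)
Step 1 — g * L = 9.81 * 276.5 = 2712.465
Step 2 — sqrt(g * L) = sqrt(2712.465) = 52.081331
Step 3 — Fn = 17.43 / 52.081331 ≈ 0.33467 (5 s.f.)

0.33467


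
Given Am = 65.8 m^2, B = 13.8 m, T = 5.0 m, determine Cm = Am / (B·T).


Formula: Cm = Am / (B * T)
Step 1 — B * T = 13.8 * 5.0 = 69.0 m^2
Step 2 — Cm = 65.8 / 69.0 ≈ 0.95362 (5 s.f.)

0.95362


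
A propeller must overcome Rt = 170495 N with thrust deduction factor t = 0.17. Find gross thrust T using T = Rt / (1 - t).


Formula: T = Rt / (1 - t)
Step 1 — (1 - t) = 1 - 0.17 = 0.83
Step 2 — T = 170495 / 0.83 ≈ 205420 N (5 s.f.)

205420 N


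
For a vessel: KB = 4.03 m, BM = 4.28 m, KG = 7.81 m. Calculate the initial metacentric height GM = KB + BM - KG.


Formula: GM = KB + BM - KG
Step 1 — KM = KB + BM = 4.03 + 4.28 = 8.31 m
Step 2 — GM = KM - KG = 8.31 - 7.81 = 0.5 m

0.5 m


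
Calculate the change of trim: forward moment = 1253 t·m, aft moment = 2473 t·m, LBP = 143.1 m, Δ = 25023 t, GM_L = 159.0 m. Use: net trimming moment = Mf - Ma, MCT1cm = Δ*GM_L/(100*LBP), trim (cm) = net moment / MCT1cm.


Formula: net trimming moment = Mf - Ma; MCT1cm = Δ*GM_L/(100*LBP); trim = net moment / MCT1cm
Step 1 — net trimming moment = 1253 - 2473 = -1220 t·m
Step 2 — MCT1cm = 25023 * 159.0 / (100 * 143.1) = 278.0333 t·m/cm
Step 3 — trim = -1220 / 278.0333 ≈ -4.3880 cm (5 s.f.)

-4.3880 cm


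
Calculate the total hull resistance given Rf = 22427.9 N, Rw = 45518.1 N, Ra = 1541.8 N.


Formula: Rt = Rf + Rw + Ra
Substituting: Rt = 22427.9 + 45518.1 + 1541.8
Result: Rt = 69487.8 N

69487.8 N


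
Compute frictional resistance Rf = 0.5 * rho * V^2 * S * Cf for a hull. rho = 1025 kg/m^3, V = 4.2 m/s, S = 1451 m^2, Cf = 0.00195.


Formula: Rf = 0.5 * rho * V^2 * S * Cf
Step 1 — V^2 = 4.2^2 = 17.64
Step 2 — 0.5 * rho * V^2 = 0.5 * 1025 * 17.64 = 9040.5
Step 3 — Rf = 9040.5 * 1451 * 0.00195 ≈ 25580 N (5 s.f.)

25580 N


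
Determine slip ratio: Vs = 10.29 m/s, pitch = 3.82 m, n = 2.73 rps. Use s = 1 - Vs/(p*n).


Formula: s = 1 - Vs / (p * n)
Step 1 — p * n = 3.82 * 2.73 = 10.4286
Step 2 — Vs / (p*n) = 10.29 / 10.4286 = 0.98671 (6 d.p.)
Step 3 — s = 1 - 0.98671 = 0.01329

0.01329


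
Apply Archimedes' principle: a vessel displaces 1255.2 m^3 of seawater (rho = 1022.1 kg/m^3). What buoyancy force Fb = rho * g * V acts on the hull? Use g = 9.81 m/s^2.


Formula: Fb = rho * g * V
Substituting: Fb = 1022.1 * 9.81 * 1255.2
Intermediate: 1022.1 * 9.81 = 10026.801
Result: Fb = 10026.801 * 1255.2 ≈ 12586000 N (5 s.f.)

12586000 N


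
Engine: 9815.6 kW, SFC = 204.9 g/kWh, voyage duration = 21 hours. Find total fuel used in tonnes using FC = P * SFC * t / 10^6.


Formula: FC (tonnes) = P * SFC * t / 1,000,000
Step 1 — P * SFC * t = 9815.6 * 204.9 * 21 = 42235545.24 g
Step 2 — FC (tonnes) = 42235545.24 / 1,000,000 ≈ 42.236 tonnes (5 s.f.)

42.236 tonnes


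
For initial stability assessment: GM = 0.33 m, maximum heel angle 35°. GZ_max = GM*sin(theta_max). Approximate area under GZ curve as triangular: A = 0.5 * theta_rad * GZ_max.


Formula: GZ_max = GM * sin(theta); Area = 0.5 * theta_rad * GZ_max
Step 1 — GZ_max = 0.33 * sin(35°) = 0.33 * 0.573576 = 0.18928 m
Step 2 — theta_rad = 35 * pi/180 = 0.610865 rad
Step 3 — Area = 0.5 * 0.610865 * 0.18928 ≈ 0.057812 m·rad (5 s.f.)

0.057812 m·rad


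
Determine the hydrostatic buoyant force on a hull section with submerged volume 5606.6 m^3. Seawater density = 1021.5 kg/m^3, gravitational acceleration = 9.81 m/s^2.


Formula: Fb = rho * g * V
Substituting: Fb = 1021.5 * 9.81 * 5606.6
Intermediate: 1021.5 * 9.81 = 10020.915
Result: Fb = 10020.915 * 5606.6 ≈ 56183000 N (5 s.f.)

56183000 N


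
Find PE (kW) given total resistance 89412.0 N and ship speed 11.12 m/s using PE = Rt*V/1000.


Formula: PE = Rt * V / 1000 (kW)
Step 1 — PE (W) = 89412.0 * 11.12 = 994261.44 W
Step 2 — PE (kW) = 994261.44 / 1000 ≈ 994.26 kW (5 s.f.)

994.26 kW


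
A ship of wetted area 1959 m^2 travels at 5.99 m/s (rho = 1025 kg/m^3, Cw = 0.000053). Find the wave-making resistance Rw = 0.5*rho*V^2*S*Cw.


Formula: Rw = 0.5 * rho * V^2 * S * Cw
Step 1 — V^2 = 5.99^2 = 35.8801
Step 2 — 0.5 * rho * V^2 = 0.5 * 1025 * 35.8801 = 18388.55125
Step 3 — Rw = 18388.55125 * 1959 * 0.000053 ≈ 1909.2 N (5 s.f.)

1909.2 N


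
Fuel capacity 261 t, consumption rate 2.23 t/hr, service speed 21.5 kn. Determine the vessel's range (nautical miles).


Formula: endurance = fuel / rate; range = endurance * speed
Step 1 — endurance = 261 / 2.23 = 117.0404 hours
Step 2 — range = 117.0404 * 21.5 ≈ 2516.4 nautical miles (5 s.f.)

2516.4 NM


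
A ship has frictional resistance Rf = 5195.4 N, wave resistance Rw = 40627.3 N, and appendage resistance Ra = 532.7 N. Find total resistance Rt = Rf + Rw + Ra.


Formula: Rt = Rf + Rw + Ra
Substituting: Rt = 5195.4 + 40627.3 + 532.7
Result: Rt = 46355.4 N

46355.4 N


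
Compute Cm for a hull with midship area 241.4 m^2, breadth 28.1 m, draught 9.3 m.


Formula: Cm = Am / (B * T)
Step 1 — B * T = 28.1 * 9.3 = 261.33 m^2
Step 2 — Cm = 241.4 / 261.33 ≈ 0.92374 (5 s.f.)

0.92374


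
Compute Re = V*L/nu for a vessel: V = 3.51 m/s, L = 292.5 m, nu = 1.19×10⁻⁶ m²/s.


Formula: Re = V * L / nu
Step 1 — V * L = 3.51 * 292.5 = 1026.675 m^2/s
Step 2 — Re = 1026.675 / 1.19e-6 = 8.63e+08

8.63e+08


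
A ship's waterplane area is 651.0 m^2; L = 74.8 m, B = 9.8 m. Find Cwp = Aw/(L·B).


Formula: Cwp = Aw / (L * B)
Step 1 — L * B = 74.8 * 9.8 = 733.04 m^2
Step 2 — Cwp = 651.0 / 733.04 ≈ 0.88808 (5 s.f.)

0.88808


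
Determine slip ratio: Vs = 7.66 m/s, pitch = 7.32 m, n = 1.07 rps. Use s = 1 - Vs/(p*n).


Formula: s = 1 - Vs / (p * n)
Step 1 — p * n = 7.32 * 1.07 = 7.8324
Step 2 — Vs / (p*n) = 7.66 / 7.8324 = 0.977989 (6 d.p.)
Step 3 — s = 1 - 0.977989 = 0.022011

0.022011


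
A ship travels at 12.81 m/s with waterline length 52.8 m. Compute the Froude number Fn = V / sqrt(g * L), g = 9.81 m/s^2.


Formula: Fn = V / sqrt(g * L)
Step 1 — g * L = 9.81 * 52.8 = 517.968
Step 2 — sqrt(g * L) = sqrt(517.968) = 22.75891
Step 3 — Fn = 12.81 / 22.75891 ≈ 0.56286 (5 s.f.)

0.56286


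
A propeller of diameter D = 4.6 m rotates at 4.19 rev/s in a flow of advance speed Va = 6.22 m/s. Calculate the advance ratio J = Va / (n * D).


Formula: J = Va / (n * D)
Step 1 — n * D = 4.19 * 4.6 = 19.274
Step 2 — J = 6.22 / 19.274 ≈ 0.32271 (5 s.f.)

0.32271


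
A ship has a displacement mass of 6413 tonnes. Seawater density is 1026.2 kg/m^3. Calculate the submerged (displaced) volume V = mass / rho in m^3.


Formula: V = mass / rho
Step 1 — convert tonnes to kg: 6413 t * 1000 = 6413000 kg
Step 2 — V = 6413000 / 1026.2 ≈ 6249.3 m^3 (5 s.f.)

6249.3 m^3


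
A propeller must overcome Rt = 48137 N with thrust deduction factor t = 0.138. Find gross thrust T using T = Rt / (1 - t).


Formula: T = Rt / (1 - t)
Step 1 — (1 - t) = 1 - 0.138 = 0.862
Step 2 — T = 48137 / 0.862 ≈ 55843 N (5 s.f.)

55843 N


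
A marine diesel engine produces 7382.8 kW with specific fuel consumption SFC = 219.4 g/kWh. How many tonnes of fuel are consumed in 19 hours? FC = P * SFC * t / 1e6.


Formula: FC (tonnes) = P * SFC * t / 1,000,000
Step 1 — P * SFC * t = 7382.8 * 219.4 * 19 = 30775940.08 g
Step 2 — FC (tonnes) = 30775940.08 / 1,000,000 ≈ 30.776 tonnes (5 s.f.)

30.776 tonnes


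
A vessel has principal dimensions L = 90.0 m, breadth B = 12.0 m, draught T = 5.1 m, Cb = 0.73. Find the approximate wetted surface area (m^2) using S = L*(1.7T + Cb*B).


Formula: S = 1.7*L*T + V/T with V = Cb*L*B*T, i.e. S = L * (1.7*T + Cb*B)
Step 1 — 1.7*T = 1.7 * 5.1 = 8.67 m
Step 2 — Cb*B = 0.73 * 12.0 = 8.76 m
Step 3 — 1.7*T + Cb*B = 8.67 + 8.76 = 17.43 m
Step 4 — S = 90.0 * 17.43 ≈ 1568.7 m^2 (5 s.f.)

1568.7 m^2


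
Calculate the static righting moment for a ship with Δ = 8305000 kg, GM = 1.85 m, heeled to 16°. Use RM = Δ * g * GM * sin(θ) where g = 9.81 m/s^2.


Formula: GZ = GM * sin(theta); RM = disp * g * GZ
Step 1 — GZ = 1.85 * sin(16°) = 1.85 * 0.275637 = 0.509928 m
Step 2 — RM = 8305000 * 9.81 * 0.509928 ≈ 41545000 N·m (5 s.f.)

41545000 N·m


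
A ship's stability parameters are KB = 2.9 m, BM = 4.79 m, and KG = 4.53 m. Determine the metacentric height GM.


Formula: GM = KB + BM - KG
Step 1 — KM = KB + BM = 2.9 + 4.79 = 7.69 m
Step 2 — GM = KM - KG = 7.69 - 4.53 = 3.16 m

3.16 m


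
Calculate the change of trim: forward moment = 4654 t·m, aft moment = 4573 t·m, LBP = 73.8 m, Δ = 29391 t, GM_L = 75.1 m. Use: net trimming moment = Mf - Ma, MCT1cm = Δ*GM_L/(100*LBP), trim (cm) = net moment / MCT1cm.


Formula: net trimming moment = Mf - Ma; MCT1cm = Δ*GM_L/(100*LBP); trim = net moment / MCT1cm
Step 1 — net trimming moment = 4654 - 4573 = 81 t·m
Step 2 — MCT1cm = 29391 * 75.1 / (100 * 73.8) = 299.0873 t·m/cm
Step 3 — trim = 81 / 299.0873 ≈ 0.27082 cm (5 s.f.)

0.27082 cm


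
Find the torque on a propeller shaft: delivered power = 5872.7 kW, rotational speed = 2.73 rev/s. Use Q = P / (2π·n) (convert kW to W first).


Formula: Q = P_W / (2 * pi * n)
Step 1 — P_W = 5872.7 kW * 1000 = 5872700.0 W
Step 2 — 2 * pi * n = 2 * pi * 2.73 = 17.153096
Step 3 — Q = 5872700.0 / 17.153096 ≈ 342370 N·m (5 s.f.)

342370 N·m


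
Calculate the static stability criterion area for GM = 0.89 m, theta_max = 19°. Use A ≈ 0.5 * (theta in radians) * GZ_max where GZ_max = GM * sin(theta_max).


Formula: GZ_max = GM * sin(theta); Area = 0.5 * theta_rad * GZ_max
Step 1 — GZ_max = 0.89 * sin(19°) = 0.89 * 0.325568 = 0.289756 m
Step 2 — theta_rad = 19 * pi/180 = 0.331613 rad
Step 3 — Area = 0.5 * 0.331613 * 0.289756 ≈ 0.048043 m·rad (5 s.f.)

0.048043 m·rad


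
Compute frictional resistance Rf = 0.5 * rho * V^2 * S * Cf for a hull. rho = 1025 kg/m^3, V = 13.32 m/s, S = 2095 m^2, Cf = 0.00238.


Formula: Rf = 0.5 * rho * V^2 * S * Cf
Step 1 — V^2 = 13.32^2 = 177.4224
Step 2 — 0.5 * rho * V^2 = 0.5 * 1025 * 177.4224 = 90928.98
Step 3 — Rf = 90928.98 * 2095 * 0.00238 ≈ 453380 N (5 s.f.)

453380 N


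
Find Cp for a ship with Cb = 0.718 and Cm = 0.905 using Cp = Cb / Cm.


Formula: Cp = Cb / Cm
Substituting: Cp = 0.718 / 0.905
Result: Cp ≈ 0.79337 (5 s.f.)

0.79337


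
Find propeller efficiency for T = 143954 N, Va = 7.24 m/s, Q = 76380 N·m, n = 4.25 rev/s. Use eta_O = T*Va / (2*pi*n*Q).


Formula: eta = T * Va / (2 * pi * n * Q)
Step 1 — numerator = T * Va = 143954 * 7.24 = 1042226.96
Step 2 — 2 * pi * n = 2 * pi * 4.25 = 26.703538
Step 3 — denominator = 26.703538 * 76380 = 2039616.23
Step 4 — eta = 1042226.96 / 2039616.23 ≈ 0.51099 (5 s.f.)

0.51099


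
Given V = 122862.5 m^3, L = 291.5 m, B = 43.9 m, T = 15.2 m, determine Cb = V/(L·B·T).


Formula: Cb = V / (L * B * T)
Step 1 — L * B * T = 291.5 * 43.9 * 15.2 = 194512.12 m^3
Step 2 — Cb = 122862.5 / 194512.12 ≈ 0.63164 (5 s.f.)

0.63164


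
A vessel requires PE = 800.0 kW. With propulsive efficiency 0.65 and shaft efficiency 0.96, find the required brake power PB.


Formula: PB = PE / (eta_D * eta_S)
Step 1 — combined efficiency = eta_D * eta_S = 0.65 * 0.96 = 0.624
Step 2 — PB = 800.0 / 0.624 ≈ 1282.1 kW (5 s.f.)

1282.1 kW


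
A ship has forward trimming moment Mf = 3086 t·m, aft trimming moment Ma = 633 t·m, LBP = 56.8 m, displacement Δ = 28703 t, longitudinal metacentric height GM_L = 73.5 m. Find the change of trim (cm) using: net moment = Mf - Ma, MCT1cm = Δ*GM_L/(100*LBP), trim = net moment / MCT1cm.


Formula: net trimming moment = Mf - Ma; MCT1cm = Δ*GM_L/(100*LBP); trim = net moment / MCT1cm
Step 1 — net trimming moment = 3086 - 633 = 2453 t·m
Step 2 — MCT1cm = 28703 * 73.5 / (100 * 56.8) = 371.4209 t·m/cm
Step 3 — trim = 2453 / 371.4209 ≈ 6.6044 cm (5 s.f.)

6.6044 cm


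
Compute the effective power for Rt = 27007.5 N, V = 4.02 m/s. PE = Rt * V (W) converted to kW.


Formula: PE = Rt * V / 1000 (kW)
Step 1 — PE (W) = 27007.5 * 4.02 = 108570.15 W
Step 2 — PE (kW) = 108570.15 / 1000 ≈ 108.57 kW (5 s.f.)

108.57 kW


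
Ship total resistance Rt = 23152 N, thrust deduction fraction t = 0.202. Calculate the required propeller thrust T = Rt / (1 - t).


Formula: T = Rt / (1 - t)
Step 1 — (1 - t) = 1 - 0.202 = 0.798
Step 2 — T = 23152 / 0.798 ≈ 29013 N (5 s.f.)

29013 N


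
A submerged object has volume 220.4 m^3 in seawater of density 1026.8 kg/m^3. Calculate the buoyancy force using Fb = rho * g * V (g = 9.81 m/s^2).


Formula: Fb = rho * g * V
Substituting: Fb = 1026.8 * 9.81 * 220.4
Intermediate: 1026.8 * 9.81 = 10072.908
Result: Fb = 10072.908 * 220.4 ≈ 2220100 N (5 s.f.)

2220100 N


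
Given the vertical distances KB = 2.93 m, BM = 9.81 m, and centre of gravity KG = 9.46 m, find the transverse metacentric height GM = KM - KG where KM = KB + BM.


Formula: GM = KB + BM - KG
Step 1 — KM = KB + BM = 2.93 + 9.81 = 12.74 m
Step 2 — GM = KM - KG = 12.74 - 9.46 = 3.28 m

3.28 m


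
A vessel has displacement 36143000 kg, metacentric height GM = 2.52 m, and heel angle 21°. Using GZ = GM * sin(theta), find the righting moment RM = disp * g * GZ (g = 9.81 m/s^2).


Formula: GZ = GM * sin(theta); RM = disp * g * GZ
Step 1 — GZ = 2.52 * sin(21°) = 2.52 * 0.358368 = 0.903087 m
Step 2 — RM = 36143000 * 9.81 * 0.903087 ≈ 320200000 N·m (5 s.f.)

320200000 N·m


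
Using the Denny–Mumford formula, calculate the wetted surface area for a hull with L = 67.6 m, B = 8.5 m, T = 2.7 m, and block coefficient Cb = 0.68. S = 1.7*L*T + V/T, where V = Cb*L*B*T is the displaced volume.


Formula: S = 1.7*L*T + V/T with V = Cb*L*B*T, i.e. S = L * (1.7*T + Cb*B)
Step 1 — 1.7*T = 1.7 * 2.7 = 4.59 m
Step 2 — Cb*B = 0.68 * 8.5 = 5.78 m
Step 3 — 1.7*T + Cb*B = 4.59 + 5.78 = 10.37 m
Step 4 — S = 67.6 * 10.37 ≈ 701.01 m^2 (5 s.f.)

701.01 m^2


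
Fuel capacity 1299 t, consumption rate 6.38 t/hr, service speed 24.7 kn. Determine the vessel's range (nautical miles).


Formula: endurance = fuel / rate; range = endurance * speed
Step 1 — endurance = 1299 / 6.38 = 203.605 hours
Step 2 — range = 203.605 * 24.7 ≈ 5029.0 nautical miles (5 s.f.)

5029.0 NM


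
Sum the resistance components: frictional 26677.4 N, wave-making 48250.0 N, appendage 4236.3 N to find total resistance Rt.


Formula: Rt = Rf + Rw + Ra
Substituting: Rt = 26677.4 + 48250.0 + 4236.3
Result: Rt = 79163.7 N

79163.7 N


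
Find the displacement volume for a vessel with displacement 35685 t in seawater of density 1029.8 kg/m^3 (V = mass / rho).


Formula: V = mass / rho
Step 1 — convert tonnes to kg: 35685 t * 1000 = 35685000 kg
Step 2 — V = 35685000 / 1029.8 ≈ 34652 m^3 (5 s.f.)

34652 m^3


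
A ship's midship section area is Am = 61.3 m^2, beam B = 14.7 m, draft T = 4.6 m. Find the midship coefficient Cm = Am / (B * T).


Formula: Cm = Am / (B * T)
Step 1 — B * T = 14.7 * 4.6 = 67.62 m^2
Step 2 — Cm = 61.3 / 67.62 ≈ 0.90654 (5 s.f.)

0.90654


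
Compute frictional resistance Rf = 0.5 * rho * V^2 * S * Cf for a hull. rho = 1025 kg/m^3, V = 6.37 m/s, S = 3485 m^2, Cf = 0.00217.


Formula: Rf = 0.5 * rho * V^2 * S * Cf
Step 1 — V^2 = 6.37^2 = 40.5769
Step 2 — 0.5 * rho * V^2 = 0.5 * 1025 * 40.5769 = 20795.66125
Step 3 — Rf = 20795.66125 * 3485 * 0.00217 ≈ 157270 N (5 s.f.)

157270 N


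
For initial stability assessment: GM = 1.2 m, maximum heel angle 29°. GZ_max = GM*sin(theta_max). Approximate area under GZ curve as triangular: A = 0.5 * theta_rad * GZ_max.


Formula: GZ_max = GM * sin(theta); Area = 0.5 * theta_rad * GZ_max
Step 1 — GZ_max = 1.2 * sin(29°) = 1.2 * 0.48481 = 0.581772 m
Step 2 — theta_rad = 29 * pi/180 = 0.506145 rad
Step 3 — Area = 0.5 * 0.506145 * 0.581772 ≈ 0.14723 m·rad (5 s.f.)

0.14723 m·rad


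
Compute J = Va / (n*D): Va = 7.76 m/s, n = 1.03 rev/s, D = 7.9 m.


Formula: J = Va / (n * D)
Step 1 — n * D = 1.03 * 7.9 = 8.137
Step 2 — J = 7.76 / 8.137 ≈ 0.95367 (5 s.f.)

0.95367


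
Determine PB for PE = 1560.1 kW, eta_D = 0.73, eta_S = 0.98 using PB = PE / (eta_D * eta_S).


Formula: PB = PE / (eta_D * eta_S)
Step 1 — combined efficiency = eta_D * eta_S = 0.73 * 0.98 = 0.7154
Step 2 — PB = 1560.1 / 0.7154 ≈ 2180.7 kW (5 s.f.)

2180.7 kW


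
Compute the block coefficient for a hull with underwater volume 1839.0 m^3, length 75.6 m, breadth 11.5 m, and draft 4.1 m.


Formula: Cb = V / (L * B * T)
Step 1 — L * B * T = 75.6 * 11.5 * 4.1 = 3564.54 m^3
Step 2 — Cb = 1839.0 / 3564.54 ≈ 0.51592 (5 s.f.)

0.51592


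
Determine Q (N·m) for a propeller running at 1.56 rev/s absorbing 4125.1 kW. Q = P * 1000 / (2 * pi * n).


Formula: Q = P_W / (2 * pi * n)
Step 1 — P_W = 4125.1 kW * 1000 = 4125100.0 W
Step 2 — 2 * pi * n = 2 * pi * 1.56 = 9.801769
Step 3 — Q = 4125100.0 / 9.801769 ≈ 420850 N·m (5 s.f.)

420850 N·m


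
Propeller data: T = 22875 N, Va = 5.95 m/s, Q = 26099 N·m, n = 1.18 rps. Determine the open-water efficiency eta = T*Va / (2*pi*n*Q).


Formula: eta = T * Va / (2 * pi * n * Q)
Step 1 — numerator = T * Va = 22875 * 5.95 = 136106.25
Step 2 — 2 * pi * n = 2 * pi * 1.18 = 7.414159
Step 3 — denominator = 7.414159 * 26099 = 193502.14
Step 4 — eta = 136106.25 / 193502.14 ≈ 0.70338 (5 s.f.)

0.70338


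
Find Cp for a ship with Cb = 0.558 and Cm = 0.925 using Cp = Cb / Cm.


Formula: Cp = Cb / Cm
Substituting: Cp = 0.558 / 0.925
Result: Cp ≈ 0.60324 (5 s.f.)

0.60324


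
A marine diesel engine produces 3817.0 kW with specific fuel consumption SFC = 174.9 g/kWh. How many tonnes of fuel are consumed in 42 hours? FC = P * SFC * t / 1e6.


Formula: FC (tonnes) = P * SFC * t / 1,000,000
Step 1 — P * SFC * t = 3817.0 * 174.9 * 42 = 28038918.6 g
Step 2 — FC (tonnes) = 28038918.6 / 1,000,000 ≈ 28.039 tonnes (5 s.f.)

28.039 tonnes


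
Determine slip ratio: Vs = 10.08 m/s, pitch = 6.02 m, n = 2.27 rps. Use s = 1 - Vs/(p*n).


Formula: s = 1 - Vs / (p * n)
Step 1 — p * n = 6.02 * 2.27 = 13.6654
Step 2 — Vs / (p*n) = 10.08 / 13.6654 = 0.737629 (6 d.p.)
Step 3 — s = 1 - 0.737629 = 0.262371

0.262371


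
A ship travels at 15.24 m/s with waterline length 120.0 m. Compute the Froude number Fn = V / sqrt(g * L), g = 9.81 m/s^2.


Formula: Fn = V / sqrt(g * L)
Step 1 — g * L = 9.81 * 120.0 = 1177.2
Step 2 — sqrt(g * L) = sqrt(1177.2) = 34.310348
Step 3 — Fn = 15.24 / 34.310348 ≈ 0.44418 (5 s.f.)

0.44418


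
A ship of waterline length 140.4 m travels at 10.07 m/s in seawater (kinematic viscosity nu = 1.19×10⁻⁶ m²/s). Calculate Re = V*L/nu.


Formula: Re = V * L / nu
Step 1 — V * L = 10.07 * 140.4 = 1413.828 m^2/s
Step 2 — Re = 1413.828 / 1.19e-6 = 1.19e+09

1.19e+09


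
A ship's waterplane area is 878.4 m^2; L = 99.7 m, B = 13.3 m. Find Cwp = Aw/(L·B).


Formula: Cwp = Aw / (L * B)
Step 1 — L * B = 99.7 * 13.3 = 1326.01 m^2
Step 2 — Cwp = 878.4 / 1326.01 ≈ 0.66244 (5 s.f.)

0.66244


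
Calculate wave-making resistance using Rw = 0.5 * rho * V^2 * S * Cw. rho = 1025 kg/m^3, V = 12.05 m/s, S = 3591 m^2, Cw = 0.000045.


Formula: Rw = 0.5 * rho * V^2 * S * Cw
Step 1 — V^2 = 12.05^2 = 145.2025
Step 2 — 0.5 * rho * V^2 = 0.5 * 1025 * 145.2025 = 74416.28125
Step 3 — Rw = 74416.28125 * 3591 * 0.000045 ≈ 12025 N (5 s.f.)

12025 N


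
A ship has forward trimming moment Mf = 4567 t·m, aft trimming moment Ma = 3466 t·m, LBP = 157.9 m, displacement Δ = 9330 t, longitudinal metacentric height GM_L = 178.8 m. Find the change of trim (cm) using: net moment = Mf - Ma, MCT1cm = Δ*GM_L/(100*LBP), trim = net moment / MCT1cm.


Formula: net trimming moment = Mf - Ma; MCT1cm = Δ*GM_L/(100*LBP); trim = net moment / MCT1cm
Step 1 — net trimming moment = 4567 - 3466 = 1101 t·m
Step 2 — MCT1cm = 9330 * 178.8 / (100 * 157.9) = 105.6494 t·m/cm
Step 3 — trim = 1101 / 105.6494 ≈ 10.421 cm (5 s.f.)

10.421 cm


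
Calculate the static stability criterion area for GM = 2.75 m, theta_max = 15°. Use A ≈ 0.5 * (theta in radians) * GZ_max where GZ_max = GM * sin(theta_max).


Formula: GZ_max = GM * sin(theta); Area = 0.5 * theta_rad * GZ_max
Step 1 — GZ_max = 2.75 * sin(15°) = 2.75 * 0.258819 = 0.711752 m
Step 2 — theta_rad = 15 * pi/180 = 0.261799 rad
Step 3 — Area = 0.5 * 0.261799 * 0.711752 ≈ 0.093168 m·rad (5 s.f.)

0.093168 m·rad


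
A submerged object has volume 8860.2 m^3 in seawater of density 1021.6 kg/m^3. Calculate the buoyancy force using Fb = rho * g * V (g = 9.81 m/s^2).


Formula: Fb = rho * g * V
Substituting: Fb = 1021.6 * 9.81 * 8860.2
Intermediate: 1021.6 * 9.81 = 10021.896
Result: Fb = 10021.896 * 8860.2 ≈ 88796000 N (5 s.f.)

88796000 N


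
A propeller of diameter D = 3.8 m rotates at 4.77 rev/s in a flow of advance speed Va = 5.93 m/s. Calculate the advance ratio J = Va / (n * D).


Formula: J = Va / (n * D)
Step 1 — n * D = 4.77 * 3.8 = 18.126
Step 2 — J = 5.93 / 18.126 ≈ 0.32715 (5 s.f.)

0.32715


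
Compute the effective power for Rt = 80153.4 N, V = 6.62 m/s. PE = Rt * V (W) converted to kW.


Formula: PE = Rt * V / 1000 (kW)
Step 1 — PE (W) = 80153.4 * 6.62 = 530615.508 W
Step 2 — PE (kW) = 530615.508 / 1000 ≈ 530.62 kW (5 s.f.)

530.62 kW


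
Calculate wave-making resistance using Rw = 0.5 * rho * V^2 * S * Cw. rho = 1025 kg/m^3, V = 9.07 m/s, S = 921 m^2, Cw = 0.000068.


Formula: Rw = 0.5 * rho * V^2 * S * Cw
Step 1 — V^2 = 9.07^2 = 82.2649
Step 2 — 0.5 * rho * V^2 = 0.5 * 1025 * 82.2649 = 42160.76125
Step 3 — Rw = 42160.76125 * 921 * 0.000068 ≈ 2640.4 N (5 s.f.)

2640.4 N


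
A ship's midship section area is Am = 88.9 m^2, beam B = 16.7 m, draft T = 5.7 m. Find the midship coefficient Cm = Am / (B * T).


Formula: Cm = Am / (B * T)
Step 1 — B * T = 16.7 * 5.7 = 95.19 m^2
Step 2 — Cm = 88.9 / 95.19 ≈ 0.93392 (5 s.f.)

0.93392


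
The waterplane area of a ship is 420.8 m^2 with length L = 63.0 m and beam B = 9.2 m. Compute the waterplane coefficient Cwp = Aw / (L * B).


Formula: Cwp = Aw / (L * B)
Step 1 — L * B = 63.0 * 9.2 = 579.6 m^2
Step 2 — Cwp = 420.8 / 579.6 ≈ 0.72602 (5 s.f.)

0.72602


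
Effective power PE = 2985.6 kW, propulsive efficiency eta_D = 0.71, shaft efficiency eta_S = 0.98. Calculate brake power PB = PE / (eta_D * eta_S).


Formula: PB = PE / (eta_D * eta_S)
Step 1 — combined efficiency = eta_D * eta_S = 0.71 * 0.98 = 0.6958
Step 2 — PB = 2985.6 / 0.6958 ≈ 4290.9 kW (5 s.f.)

4290.9 kW


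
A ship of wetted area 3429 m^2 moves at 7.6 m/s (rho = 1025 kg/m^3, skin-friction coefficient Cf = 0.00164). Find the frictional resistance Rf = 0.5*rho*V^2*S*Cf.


Formula: Rf = 0.5 * rho * V^2 * S * Cf
Step 1 — V^2 = 7.6^2 = 57.76
Step 2 — 0.5 * rho * V^2 = 0.5 * 1025 * 57.76 = 29602.0
Step 3 — Rf = 29602.0 * 3429 * 0.00164 ≈ 166470 N (5 s.f.)

166470 N


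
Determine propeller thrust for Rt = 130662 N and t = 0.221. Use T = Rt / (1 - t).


Formula: T = Rt / (1 - t)
Step 1 — (1 - t) = 1 - 0.221 = 0.779
Step 2 — T = 130662 / 0.779 ≈ 167730 N (5 s.f.)

167730 N


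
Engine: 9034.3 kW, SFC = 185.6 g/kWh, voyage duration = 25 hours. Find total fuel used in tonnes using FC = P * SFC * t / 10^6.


Formula: FC (tonnes) = P * SFC * t / 1,000,000
Step 1 — P * SFC * t = 9034.3 * 185.6 * 25 = 41919152.0 g
Step 2 — FC (tonnes) = 41919152.0 / 1,000,000 ≈ 41.919 tonnes (5 s.f.)

41.919 tonnes


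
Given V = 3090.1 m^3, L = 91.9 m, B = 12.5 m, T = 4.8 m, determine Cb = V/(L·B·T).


Formula: Cb = V / (L * B * T)
Step 1 — L * B * T = 91.9 * 12.5 * 4.8 = 5514.0 m^3
Step 2 — Cb = 3090.1 / 5514.0 ≈ 0.56041 (5 s.f.)

0.56041


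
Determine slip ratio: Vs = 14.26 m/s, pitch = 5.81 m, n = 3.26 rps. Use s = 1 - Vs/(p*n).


Formula: s = 1 - Vs / (p * n)
Step 1 — p * n = 5.81 * 3.26 = 18.9406
Step 2 — Vs / (p*n) = 14.26 / 18.9406 = 0.75288 (6 d.p.)
Step 3 — s = 1 - 0.75288 = 0.24712

0.24712


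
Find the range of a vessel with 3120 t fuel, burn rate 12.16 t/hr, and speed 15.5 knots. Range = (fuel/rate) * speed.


Formula: endurance = fuel / rate; range = endurance * speed
Step 1 — endurance = 3120 / 12.16 = 256.5789 hours
Step 2 — range = 256.5789 * 15.5 ≈ 3977.0 nautical miles (5 s.f.)

3977.0 NM


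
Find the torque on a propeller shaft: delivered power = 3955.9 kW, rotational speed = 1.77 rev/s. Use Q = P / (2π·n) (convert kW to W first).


Formula: Q = P_W / (2 * pi * n)
Step 1 — P_W = 3955.9 kW * 1000 = 3955900.0 W
Step 2 — 2 * pi * n = 2 * pi * 1.77 = 11.121238
Step 3 — Q = 3955900.0 / 11.121238 ≈ 355710 N·m (5 s.f.)

355710 N·m


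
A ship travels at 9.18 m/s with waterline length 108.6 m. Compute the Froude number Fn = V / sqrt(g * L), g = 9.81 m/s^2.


Formula: Fn = V / sqrt(g * L)
Step 1 — g * L = 9.81 * 108.6 = 1065.366
Step 2 — sqrt(g * L) = sqrt(1065.366) = 32.639945
Step 3 — Fn = 9.18 / 32.639945 ≈ 0.28125 (5 s.f.)

0.28125


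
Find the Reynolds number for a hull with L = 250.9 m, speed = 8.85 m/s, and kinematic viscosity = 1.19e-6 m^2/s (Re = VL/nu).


Formula: Re = V * L / nu
Step 1 — V * L = 8.85 * 250.9 = 2220.465 m^2/s
Step 2 — Re = 2220.465 / 1.19e-6 = 1.87e+09

1.87e+09


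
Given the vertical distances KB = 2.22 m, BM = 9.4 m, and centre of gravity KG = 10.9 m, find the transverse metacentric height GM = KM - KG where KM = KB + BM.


Formula: GM = KB + BM - KG
Step 1 — KM = KB + BM = 2.22 + 9.4 = 11.62 m
Step 2 — GM = KM - KG = 11.62 - 10.9 = 0.72 m

0.72 m


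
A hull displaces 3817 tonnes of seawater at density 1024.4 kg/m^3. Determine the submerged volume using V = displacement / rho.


Formula: V = mass / rho
Step 1 — convert tonnes to kg: 3817 t * 1000 = 3817000 kg
Step 2 — V = 3817000 / 1024.4 ≈ 3726.1 m^3 (5 s.f.)

3726.1 m^3


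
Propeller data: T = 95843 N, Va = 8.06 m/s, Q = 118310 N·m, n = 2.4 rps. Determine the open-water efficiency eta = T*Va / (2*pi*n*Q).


Formula: eta = T * Va / (2 * pi * n * Q)
Step 1 — numerator = T * Va = 95843 * 8.06 = 772494.58
Step 2 — 2 * pi * n = 2 * pi * 2.4 = 15.079645
Step 3 — denominator = 15.079645 * 118310 = 1784072.8
Step 4 — eta = 772494.58 / 1784072.8 ≈ 0.43299 (5 s.f.)

0.43299


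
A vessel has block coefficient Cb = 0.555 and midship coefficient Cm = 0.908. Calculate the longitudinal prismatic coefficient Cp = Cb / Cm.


Formula: Cp = Cb / Cm
Substituting: Cp = 0.555 / 0.908
Result: Cp ≈ 0.61123 (5 s.f.)

0.61123


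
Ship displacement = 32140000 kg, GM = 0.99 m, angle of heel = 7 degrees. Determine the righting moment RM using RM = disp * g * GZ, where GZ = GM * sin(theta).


Formula: GZ = GM * sin(theta); RM = disp * g * GZ
Step 1 — GZ = 0.99 * sin(7°) = 0.99 * 0.121869 = 0.12065 m
Step 2 — RM = 32140000 * 9.81 * 0.12065 ≈ 38040000 N·m (5 s.f.)

38040000 N·m


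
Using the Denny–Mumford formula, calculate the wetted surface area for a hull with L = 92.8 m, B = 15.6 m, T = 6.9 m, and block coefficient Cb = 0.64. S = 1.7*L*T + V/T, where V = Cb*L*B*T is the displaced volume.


Formula: S = 1.7*L*T + V/T with V = Cb*L*B*T, i.e. S = L * (1.7*T + Cb*B)
Step 1 — 1.7*T = 1.7 * 6.9 = 11.73 m
Step 2 — Cb*B = 0.64 * 15.6 = 9.984 m
Step 3 — 1.7*T + Cb*B = 11.73 + 9.984 = 21.714 m
Step 4 — S = 92.8 * 21.714 ≈ 2015.1 m^2 (5 s.f.)

2015.1 m^2


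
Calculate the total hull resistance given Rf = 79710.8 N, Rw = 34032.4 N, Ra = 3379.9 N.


Formula: Rt = Rf + Rw + Ra
Substituting: Rt = 79710.8 + 34032.4 + 3379.9
Result: Rt = 117123.1 N

117123.1 N


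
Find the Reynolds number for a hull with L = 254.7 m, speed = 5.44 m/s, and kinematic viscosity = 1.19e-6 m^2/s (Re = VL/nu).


Formula: Re = V * L / nu
Step 1 — V * L = 5.44 * 254.7 = 1385.568 m^2/s
Step 2 — Re = 1385.568 / 1.19e-6 = 1.16e+09

1.16e+09


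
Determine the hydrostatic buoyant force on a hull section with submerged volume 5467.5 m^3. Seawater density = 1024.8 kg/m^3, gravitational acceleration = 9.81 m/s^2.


Formula: Fb = rho * g * V
Substituting: Fb = 1024.8 * 9.81 * 5467.5
Intermediate: 1024.8 * 9.81 = 10053.288
Result: Fb = 10053.288 * 5467.5 ≈ 54966000 N (5 s.f.)

54966000 N


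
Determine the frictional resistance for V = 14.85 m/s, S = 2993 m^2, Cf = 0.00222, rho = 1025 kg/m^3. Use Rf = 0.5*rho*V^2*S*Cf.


Formula: Rf = 0.5 * rho * V^2 * S * Cf
Step 1 — V^2 = 14.85^2 = 220.5225
Step 2 — 0.5 * rho * V^2 = 0.5 * 1025 * 220.5225 = 113017.78125
Step 3 — Rf = 113017.78125 * 2993 * 0.00222 ≈ 750940 N (5 s.f.)

750940 N


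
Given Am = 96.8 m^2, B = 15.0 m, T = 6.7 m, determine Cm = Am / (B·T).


Formula: Cm = Am / (B * T)
Step 1 — B * T = 15.0 * 6.7 = 100.5 m^2
Step 2 — Cm = 96.8 / 100.5 ≈ 0.96318 (5 s.f.)

0.96318
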